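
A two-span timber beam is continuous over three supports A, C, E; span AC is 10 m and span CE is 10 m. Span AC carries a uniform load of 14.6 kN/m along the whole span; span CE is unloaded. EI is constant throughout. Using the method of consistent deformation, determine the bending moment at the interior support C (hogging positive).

Take M_C as the redundant. Released structure: two simple spans AC and CE with a hinge at C.
Rotations at C on the released spans (each span's end-slope, ×1/EI):
  span AC: UDL 14.6: wL³/(24EI) = 608.3/EI
  relative rotation θ_0 = (608.3 + 0)/EI = 608.3/EI
A unit hogging moment at C produces rotation L₁/(3EI) + L₂/(3EI) = 6.667/EI.
Slope continuity at C: θ_0 = M_C·6.667/EI, so M_C = 608.3/6.667 = 91.25 kN·m (hogging).

M_C = 91.25 kN·m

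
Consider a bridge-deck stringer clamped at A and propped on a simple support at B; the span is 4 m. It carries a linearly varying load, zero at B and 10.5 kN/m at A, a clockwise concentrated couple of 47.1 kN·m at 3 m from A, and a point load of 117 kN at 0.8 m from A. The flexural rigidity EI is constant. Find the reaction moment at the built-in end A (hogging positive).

Remove the prop at B; the released (primary) structure is a cantilever built in at A.
Free-end deflection of the primary structure under the applied loading (downward +):
  triangular load, peak 10.5 at the fixed end: w₀L⁴/(30EI) = 89.6/EI
  clockwise couple 47.1 at a = 3: M₀a(2L − a)/(2EI) = 353.2/EI
  point load 117 at a = 0.8: Pa²(3L − a)/(6EI) = 139.8/EI
  δ_0 = 582.6/EI
Flexibility coefficient — unit upward force at B: δ_{BB} = L³/(3EI) = 21.33/EI.
The prop prevents deflection at B: R_B = δ_0/δ_{BB} = 582.6/21.33 = 27.31 kN.
Moment equilibrium about A: M_A = Σ(load moments about A) − R_B·L = 168.7 − 27.31×4 = 59.46 kN·m.

M_A = 59.46 kN·m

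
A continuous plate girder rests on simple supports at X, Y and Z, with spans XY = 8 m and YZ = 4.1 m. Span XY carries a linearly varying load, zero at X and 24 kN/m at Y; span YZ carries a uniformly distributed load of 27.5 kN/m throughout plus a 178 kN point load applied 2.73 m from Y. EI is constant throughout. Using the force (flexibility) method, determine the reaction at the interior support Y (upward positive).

Release continuity at Y by inserting a hinge; the redundant is the internal moment M_Y. The primary structure is two simply-supported spans XY and YZ.
End slopes at the hinge Y, treating each span as simply supported:
  span XY: triangular load, peak 24: w₀L³/(45EI) = 273.1/EI
  span YZ: UDL 27.5: wL³/(24EI) = 78.97/EI
  span YZ: point load 178 at a = 2.73: Pab(L + b)/(6LEI) = 148/EI
  relative rotation θ_0 = (273.1 + 227)/EI = 500.1/EI
A unit hogging moment at Y produces rotation L₁/(3EI) + L₂/(3EI) = 4.033/EI.
Compatibility: M_Y·(L₁+L₂)/(3EI) = θ_0, giving M_Y = 124 kN·m (hogging).
Span XY, ΣM about X with M_Y applied at Y: R_Y^{XY}·8 = 512 + 124, so R_Y^{XY} = 79.5 kN and R_X = 96 − 79.5 = 16.5 kN.
Span YZ, ΣM about Z: R_Y^{YZ}·4.1 = 475 + 124, so R_Y^{YZ} = 146.1 kN and R_Z = 290.8 − 146.1 = 144.7 kN.
R_Y = 79.5 + 146.1 = 225.6 kN.

R_Y = 225.6 kN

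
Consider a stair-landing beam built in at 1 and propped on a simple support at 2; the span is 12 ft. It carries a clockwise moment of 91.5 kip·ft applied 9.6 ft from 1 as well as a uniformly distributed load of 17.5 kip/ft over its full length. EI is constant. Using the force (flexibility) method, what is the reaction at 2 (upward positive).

R_2 = 89.73 kip

Choose R_2 as the redundant. The primary structure is the cantilever fixed at 1.
Primary-structure tip deflection at 2 by superposition:
  clockwise couple 91.5 at a = 9.6: M₀a(2L − a)/(2EI) = 6324/EI
  UDL 17.5: wL⁴/(8EI) = 45360/EI
  δ_0 = 51684/EI
Flexibility coefficient — unit upward force at 2: δ_{22} = L³/(3EI) = 576/EI.
Compatibility at 2: δ_0 − R_2·δ_{22} = 0, so R_2 = 51684/576 = 89.73 kip.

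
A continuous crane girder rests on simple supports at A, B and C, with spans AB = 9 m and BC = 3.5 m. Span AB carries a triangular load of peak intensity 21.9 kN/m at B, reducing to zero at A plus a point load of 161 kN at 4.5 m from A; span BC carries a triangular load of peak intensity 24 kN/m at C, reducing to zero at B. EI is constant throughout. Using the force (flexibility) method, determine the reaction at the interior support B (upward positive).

R_B = 273.5 kN

Take M_B as the redundant. Released structure: two simple spans AB and BC with a hinge at B.
End slopes at the hinge B, treating each span as simply supported:
  span AB: triangular load, peak 21.9: w₀L³/(45EI) = 354.8/EI
  span AB: point load 161 at a = 4.5: Pab(L + a)/(6LEI) = 815.1/EI
  span BC: triangular load, peak 24: 7w₀L³/(360EI) = 20.01/EI
  relative rotation θ_0 = (1170 + 20.01)/EI = 1190/EI
A unit hogging moment at B produces rotation L₁/(3EI) + L₂/(3EI) = 4.167/EI.
Slope continuity at B: θ_0 = M_B·4.167/EI, so M_B = 1190/4.167 = 285.6 kN·m (hogging).
Span AB, ΣM about A with M_B applied at B: R_B^{AB}·9 = 1316 + 285.6, so R_B^{AB} = 177.9 kN and R_A = 259.6 − 177.9 = 81.62 kN.
Span BC, ΣM about C: R_B^{BC}·3.5 = 49 + 285.6, so R_B^{BC} = 95.59 kN and R_C = 42 − 95.59 = -53.59 kN.
R_B = 177.9 + 95.59 = 273.5 kN.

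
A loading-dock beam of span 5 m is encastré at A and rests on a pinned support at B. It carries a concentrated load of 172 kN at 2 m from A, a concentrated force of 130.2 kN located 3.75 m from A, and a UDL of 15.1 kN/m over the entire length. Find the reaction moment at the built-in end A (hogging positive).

Choose R_B as the redundant. The primary structure is the cantilever fixed at A.
Free-end deflection of the primary structure under the applied loading (downward +):
  point load 172 at a = 2: Pa²(3L − a)/(6EI) = 1491/EI
  point load 130.2 at a = 3.75: Pa²(3L − a)/(6EI) = 3433/EI
  UDL 15.1: wL⁴/(8EI) = 1180/EI
  δ_0 = 6103/EI
Tip deflection under a unit load at B: L³/(3EI) = 41.67/EI.
Compatibility at B: δ_0 − R_B·δ_{BB} = 0, so R_B = 6103/41.67 = 146.5 kN.
Moment equilibrium about A: M_A = Σ(load moments about A) − R_B·L = 1021 − 146.5×5 = 288.6 kN·m.

M_A = 288.6 kN·m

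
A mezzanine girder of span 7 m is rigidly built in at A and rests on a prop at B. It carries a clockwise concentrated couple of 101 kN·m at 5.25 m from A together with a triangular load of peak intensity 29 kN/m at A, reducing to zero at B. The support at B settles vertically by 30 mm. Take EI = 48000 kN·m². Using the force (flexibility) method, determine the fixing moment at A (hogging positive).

M_A = 141.9 kN·m

Remove the prop at B; the released (primary) structure is a cantilever built in at A.
Free-end deflection of the primary structure under the applied loading (downward +):
  clockwise couple 101 at a = 5.25: M₀a(2L − a)/(2EI) = 2320/EI
  triangular load, peak 29 at the fixed end: w₀L⁴/(30EI) = 2321/EI
  δ_0 = 4641/EI
Tip deflection under a unit load at B: L³/(3EI) = 114.3/EI.
With EI = 48000 kN·m²: δ_0 = 0.096684 m and δ_{BB} = 0.002382 m/kN.
Compatibility — the beam at B must follow the support down by 0.03 m: δ_0 − R_B·δ_{BB} = 0.03, so R_B = (0.096684 − 0.03)/0.002382 = 28 kN.
Moment equilibrium about A: M_A = Σ(load moments about A) − R_B·L = 337.8 − 28×7 = 141.9 kN·m.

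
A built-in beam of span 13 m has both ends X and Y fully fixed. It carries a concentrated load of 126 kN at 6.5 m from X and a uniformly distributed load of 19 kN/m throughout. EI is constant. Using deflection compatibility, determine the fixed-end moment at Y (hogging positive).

Take the two fixed-end moments M_X, M_Y as redundants; the released structure is the simple span XY.
Simple-span end rotations at X and Y under the given loads:
  at X: point load 126 at a = 6.5: Pab(L + b)/(6LEI) = 1331/EI
  at Y: point load 126 at a = 6.5: Pab(L + a)/(6LEI) = 1331/EI
  at X: UDL 19: wL³/(24EI) = 1739/EI
  at Y: UDL 19: wL³/(24EI) = 1739/EI
  θ_X0 = 3070/EI,  θ_Y0 = 3070/EI
Flexibility coefficients: a unit moment at one end gives L/(3EI) there and L/(6EI) at the far end, so f₁₁ = f₂₂ = 4.333/EI and f₁₂ = f₂₁ = 2.167/EI.
Compatibility — zero rotation at each built-in end:
  4.333 M_X + 2.167 M_Y = 3070
  2.167 M_X + 4.333 M_Y = 3070
Solving the pair gives M_X = 472.3 kN·m and M_Y = 472.3 kN·m (hogging).

M_Y = 472.3 kN·m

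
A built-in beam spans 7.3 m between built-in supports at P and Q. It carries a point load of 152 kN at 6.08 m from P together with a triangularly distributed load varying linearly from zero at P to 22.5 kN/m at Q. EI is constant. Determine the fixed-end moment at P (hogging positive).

Take the two fixed-end moments M_P, M_Q as redundants; the released structure is the simple span PQ.
On the primary (simply-supported) span, the end slopes from the loading are:
  at P: point load 152 at a = 6.08: Pab(L + b)/(6LEI) = 219.3/EI
  at Q: point load 152 at a = 6.08: Pab(L + a)/(6LEI) = 344.4/EI
  at P: triangular load, peak 22.5: 7w₀L³/(360EI) = 170.2/EI
  at Q: triangular load, peak 22.5: w₀L³/(45EI) = 194.5/EI
  θ_P0 = 389.5/EI,  θ_Q0 = 538.9/EI
Flexibility coefficients: a unit moment at one end gives L/(3EI) there and L/(6EI) at the far end, so f₁₁ = f₂₂ = 2.433/EI and f₁₂ = f₂₁ = 1.217/EI.
Compatibility — zero rotation at each built-in end:
  2.433 M_P + 1.217 M_Q = 389.5
  1.217 M_P + 2.433 M_Q = 538.9
Solving the pair gives M_P = 65.78 kN·m and M_Q = 188.6 kN·m (hogging).

M_P = 65.78 kN·m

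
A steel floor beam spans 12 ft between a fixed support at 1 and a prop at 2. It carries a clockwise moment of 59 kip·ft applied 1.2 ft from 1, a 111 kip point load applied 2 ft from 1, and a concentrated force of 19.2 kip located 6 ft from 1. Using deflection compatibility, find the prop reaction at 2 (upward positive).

Choose R_2 as the redundant. The primary structure is the cantilever fixed at 1.
Deflection at 2 on the released cantilever, summing each load's contribution:
  clockwise couple 59 at a = 1.2: M₀a(2L − a)/(2EI) = 807.1/EI
  point load 111 at a = 2: Pa²(3L − a)/(6EI) = 2516/EI
  point load 19.2 at a = 6: Pa²(3L − a)/(6EI) = 3456/EI
  δ_0 = 6779/EI
Flexibility coefficient — unit upward force at 2: δ_{22} = L³/(3EI) = 576/EI.
The prop prevents deflection at 2: R_2 = δ_0/δ_{22} = 6779/576 = 11.77 kip.

R_2 = 11.77 kip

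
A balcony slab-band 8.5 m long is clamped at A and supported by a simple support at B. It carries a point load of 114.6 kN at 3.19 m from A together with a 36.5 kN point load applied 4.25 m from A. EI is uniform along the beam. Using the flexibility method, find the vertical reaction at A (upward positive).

R_A = 118.5 kN

Remove the prop at B; the released (primary) structure is a cantilever built in at A.
Primary-structure tip deflection at B by superposition:
  point load 114.6 at a = 3.19: Pa²(3L − a)/(6EI) = 4336/EI
  point load 36.5 at a = 4.25: Pa²(3L − a)/(6EI) = 2335/EI
  δ_0 = 6671/EI
Tip deflection under a unit load at B: L³/(3EI) = 204.7/EI.
The prop prevents deflection at B: R_B = δ_0/δ_{BB} = 6671/204.7 = 32.59 kN.
Vertical equilibrium: R_A = ΣP − R_B = 151.1 − 32.59 = 118.5 kN.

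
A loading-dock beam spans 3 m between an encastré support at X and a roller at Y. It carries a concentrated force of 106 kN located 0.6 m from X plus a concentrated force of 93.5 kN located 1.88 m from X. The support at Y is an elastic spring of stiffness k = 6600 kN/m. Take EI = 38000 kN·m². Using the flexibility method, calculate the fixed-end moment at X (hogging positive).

M_X = 148.8 kN·m

Take the reaction at Y as the redundant and release it; the primary structure is a cantilever fixed at X.
Primary-structure tip deflection at Y by superposition:
  point load 106 at a = 0.6: Pa²(3L − a)/(6EI) = 53.42/EI
  point load 93.5 at a = 1.88: Pa²(3L − a)/(6EI) = 392.2/EI
  δ_0 = 445.6/EI
Tip deflection under a unit load at Y: L³/(3EI) = 9/EI.
With EI = 38000 kN·m²: δ_0 = 0.011726 m and δ_{YY} = 0.000237 m/kN.
Compatibility — the spring shortens by R_Y/k under the reaction it provides: δ_0 − R_Y·δ_{YY} = R_Y/k. With 1/k = 0.000152 m/kN, R_Y = δ_0 / (δ_{YY} + 1/k) = 0.011726 / (0.000237 + 0.000152) = 30.19 kN.
Moment equilibrium about X: M_X = Σ(load moments about X) − R_Y·L = 239.4 − 30.19×3 = 148.8 kN·m.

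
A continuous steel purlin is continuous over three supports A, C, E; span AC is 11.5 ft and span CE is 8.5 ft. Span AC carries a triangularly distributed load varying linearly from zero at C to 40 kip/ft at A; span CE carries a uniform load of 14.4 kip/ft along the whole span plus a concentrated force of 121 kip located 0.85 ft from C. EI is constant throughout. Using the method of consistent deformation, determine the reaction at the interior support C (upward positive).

Take M_C as the redundant. Released structure: two simple spans AC and CE with a hinge at C.
End slopes at the hinge C, treating each span as simply supported:
  span AC: triangular load, peak 40: 7w₀L³/(360EI) = 1183/EI
  span CE: UDL 14.4: wL³/(24EI) = 368.5/EI
  span CE: point load 121 at a = 0.85: Pab(L + b)/(6LEI) = 249.2/EI
  relative rotation θ_0 = (1183 + 617.6)/EI = 1801/EI
A unit hogging moment at C produces rotation L₁/(3EI) + L₂/(3EI) = 6.667/EI.
Compatibility: M_C·(L₁+L₂)/(3EI) = θ_0, giving M_C = 270.1 kip·ft (hogging).
Span AC, ΣM about A with M_C applied at C: R_C^{AC}·11.5 = 881.7 + 270.1, so R_C^{AC} = 100.2 kip and R_A = 230 − 100.2 = 129.8 kip.
Span CE, ΣM about E: R_C^{CE}·8.5 = 1446 + 270.1, so R_C^{CE} = 201.9 kip and R_E = 243.4 − 201.9 = 41.53 kip.
R_C = 100.2 + 201.9 = 302 kip.

R_C = 302 kip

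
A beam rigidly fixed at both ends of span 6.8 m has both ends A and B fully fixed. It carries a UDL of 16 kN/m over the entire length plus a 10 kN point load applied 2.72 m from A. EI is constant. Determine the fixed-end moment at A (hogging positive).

Take the two fixed-end moments M_A, M_B as redundants; the released structure is the simple span AB.
Simple-span end rotations at A and B under the given loads:
  at A: UDL 16: wL³/(24EI) = 209.6/EI
  at B: UDL 16: wL³/(24EI) = 209.6/EI
  at A: point load 10 at a = 2.72: Pab(L + b)/(6LEI) = 29.59/EI
  at B: point load 10 at a = 2.72: Pab(L + a)/(6LEI) = 25.89/EI
  θ_A0 = 239.2/EI,  θ_B0 = 235.5/EI
Flexibility coefficients: a unit moment at one end gives L/(3EI) there and L/(6EI) at the far end, so f₁₁ = f₂₂ = 2.267/EI and f₁₂ = f₂₁ = 1.133/EI.
Compatibility — zero rotation at each built-in end:
  2.267 M_A + 1.133 M_B = 239.2
  1.133 M_A + 2.267 M_B = 235.5
Solving the pair gives M_A = 71.45 kN·m and M_B = 68.18 kN·m (hogging).

M_A = 71.45 kN·m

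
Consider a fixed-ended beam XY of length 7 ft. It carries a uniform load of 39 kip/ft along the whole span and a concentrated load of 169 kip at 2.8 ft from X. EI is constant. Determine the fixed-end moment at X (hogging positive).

M_X = 329.6 kip·ft

Take the two fixed-end moments M_X, M_Y as redundants; the released structure is the simple span XY.
End rotations of the released simple span under the applied load (×1/EI):
  at X: UDL 39: wL³/(24EI) = 557.4/EI
  at Y: UDL 39: wL³/(24EI) = 557.4/EI
  at X: point load 169 at a = 2.8: Pab(L + b)/(6LEI) = 530/EI
  at Y: point load 169 at a = 2.8: Pab(L + a)/(6LEI) = 463.7/EI
  θ_X0 = 1087/EI,  θ_Y0 = 1021/EI
Flexibility coefficients: a unit moment at one end gives L/(3EI) there and L/(6EI) at the far end, so f₁₁ = f₂₂ = 2.333/EI and f₁₂ = f₂₁ = 1.167/EI.
Compatibility — zero rotation at each built-in end:
  2.333 M_X + 1.167 M_Y = 1087
  1.167 M_X + 2.333 M_Y = 1021
Solving the pair gives M_X = 329.6 kip·ft and M_Y = 272.8 kip·ft (hogging).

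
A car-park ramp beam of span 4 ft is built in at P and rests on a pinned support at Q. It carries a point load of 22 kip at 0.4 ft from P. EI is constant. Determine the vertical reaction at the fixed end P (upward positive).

R_P = 21.68 kip

Take the reaction at Q as the redundant and release it; the primary structure is a cantilever fixed at P.
Primary-structure tip deflection at Q by superposition:
  point load 22 at a = 0.4: Pa²(3L − a)/(6EI) = 6.805/EI
Flexibility coefficient — unit upward force at Q: δ_{QQ} = L³/(3EI) = 21.33/EI.
The prop prevents deflection at Q: R_Q = δ_0/δ_{QQ} = 6.805/21.33 = 0.319 kip.
Vertical equilibrium: R_P = ΣP − R_Q = 22 − 0.319 = 21.68 kip.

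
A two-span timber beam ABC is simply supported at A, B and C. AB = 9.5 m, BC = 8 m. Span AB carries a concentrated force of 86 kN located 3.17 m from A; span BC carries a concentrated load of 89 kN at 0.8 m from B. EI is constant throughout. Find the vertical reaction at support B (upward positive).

Release continuity at B by inserting a hinge; the redundant is the internal moment M_B. The primary structure is two simply-supported spans AB and BC.
Discontinuity in slope at B on the released structure — sum the simple-span end rotations:
  span AB: point load 86 at a = 3.17: Pab(L + a)/(6LEI) = 383.6/EI
  span BC: point load 89 at a = 0.8: Pab(L + b)/(6LEI) = 162.3/EI
  relative rotation θ_0 = (383.6 + 162.3)/EI = 545.9/EI
A unit hogging moment at B produces rotation L₁/(3EI) + L₂/(3EI) = 5.833/EI.
Slope continuity at B: θ_0 = M_B·5.833/EI, so M_B = 545.9/5.833 = 93.59 kN·m (hogging).
Span AB, ΣM about A with M_B applied at B: R_B^{AB}·9.5 = 272.6 + 93.59, so R_B^{AB} = 38.55 kN and R_A = 86 − 38.55 = 47.45 kN.
Span BC, ΣM about C: R_B^{BC}·8 = 640.8 + 93.59, so R_B^{BC} = 91.8 kN and R_C = 89 − 91.8 = -2.798 kN.
R_B = 38.55 + 91.8 = 130.3 kN.

R_B = 130.3 kN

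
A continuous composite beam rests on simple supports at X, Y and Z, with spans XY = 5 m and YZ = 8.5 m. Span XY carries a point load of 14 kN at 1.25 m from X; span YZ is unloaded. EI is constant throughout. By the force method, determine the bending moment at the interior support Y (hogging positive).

M_Y = 3.038 kN·m

Insert a hinge at Y; M_Y is the redundant, and each span becomes simply supported.
Discontinuity in slope at Y on the released structure — sum the simple-span end rotations:
  span XY: point load 14 at a = 1.25: Pab(L + a)/(6LEI) = 13.67/EI
  relative rotation θ_0 = (13.67 + 0)/EI = 13.67/EI
A unit hogging moment at Y produces rotation L₁/(3EI) + L₂/(3EI) = 4.5/EI.
Slope continuity at Y: θ_0 = M_Y·4.5/EI, so M_Y = 13.67/4.5 = 3.038 kN·m (hogging).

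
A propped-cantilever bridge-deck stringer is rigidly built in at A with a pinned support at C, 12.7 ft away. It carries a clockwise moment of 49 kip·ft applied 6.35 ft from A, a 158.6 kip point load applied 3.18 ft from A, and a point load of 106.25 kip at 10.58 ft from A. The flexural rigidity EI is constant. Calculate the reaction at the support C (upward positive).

R_C = 97.9 kip

Release the roller at C. Primary structure: cantilever fixed at A.
Deflection at C on the released cantilever, summing each load's contribution:
  clockwise couple 49 at a = 6.35: M₀a(2L − a)/(2EI) = 2964/EI
  point load 158.6 at a = 3.18: Pa²(3L − a)/(6EI) = 9334/EI
  point load 106.25 at a = 10.58: Pa²(3L − a)/(6EI) = 54550/EI
  δ_0 = 66848/EI
Tip deflection under a unit load at C: L³/(3EI) = 682.8/EI.
The prop prevents deflection at C: R_C = δ_0/δ_{CC} = 66848/682.8 = 97.9 kip.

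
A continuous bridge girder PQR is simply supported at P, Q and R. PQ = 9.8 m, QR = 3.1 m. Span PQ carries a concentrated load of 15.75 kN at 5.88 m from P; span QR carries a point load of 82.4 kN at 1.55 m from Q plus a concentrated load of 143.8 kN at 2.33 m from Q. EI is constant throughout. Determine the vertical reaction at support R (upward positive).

Take M_Q as the redundant. Released structure: two simple spans PQ and QR with a hinge at Q.
Rotations at Q on the released spans (each span's end-slope, ×1/EI):
  span PQ: point load 15.75 at a = 5.88: Pab(L + a)/(6LEI) = 96.81/EI
  span QR: point load 82.4 at a = 1.55: Pab(L + b)/(6LEI) = 49.49/EI
  span QR: point load 143.8 at a = 2.33: Pab(L + b)/(6LEI) = 53.68/EI
  relative rotation θ_0 = (96.81 + 103.2)/EI = 200/EI
A unit hogging moment at Q produces rotation L₁/(3EI) + L₂/(3EI) = 4.3/EI.
Compatibility: M_Q·(L₁+L₂)/(3EI) = θ_0, giving M_Q = 46.51 kN·m (hogging).
Span QR, ΣM about R: R_Q^{QR}·3.1 = 238.4 + 46.51, so R_Q^{QR} = 91.92 kN and R_R = 226.2 − 91.92 = 134.3 kN.

R_R = 134.3 kN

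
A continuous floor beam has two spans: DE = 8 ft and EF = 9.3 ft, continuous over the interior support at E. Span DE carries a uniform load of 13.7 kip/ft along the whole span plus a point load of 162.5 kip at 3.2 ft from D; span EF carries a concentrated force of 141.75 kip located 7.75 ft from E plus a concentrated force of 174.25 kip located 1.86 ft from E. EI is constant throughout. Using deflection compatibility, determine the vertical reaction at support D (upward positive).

R_D = 110.5 kip

Insert a hinge at E; M_E is the redundant, and each span becomes simply supported.
End slopes at the hinge E, treating each span as simply supported:
  span DE: UDL 13.7: wL³/(24EI) = 292.3/EI
  span DE: point load 162.5 at a = 3.2: Pab(L + a)/(6LEI) = 582.4/EI
  span EF: point load 141.75 at a = 7.75: Pab(L + b)/(6LEI) = 331.1/EI
  span EF: point load 174.25 at a = 1.86: Pab(L + b)/(6LEI) = 723.4/EI
  relative rotation θ_0 = (874.7 + 1054)/EI = 1929/EI
A unit hogging moment at E produces rotation L₁/(3EI) + L₂/(3EI) = 5.767/EI.
Compatibility: M_E·(L₁+L₂)/(3EI) = θ_0, giving M_E = 334.5 kip·ft (hogging).
Span DE, ΣM about D with M_E applied at E: R_E^{DE}·8 = 958.4 + 334.5, so R_E^{DE} = 161.6 kip and R_D = 272.1 − 161.6 = 110.5 kip.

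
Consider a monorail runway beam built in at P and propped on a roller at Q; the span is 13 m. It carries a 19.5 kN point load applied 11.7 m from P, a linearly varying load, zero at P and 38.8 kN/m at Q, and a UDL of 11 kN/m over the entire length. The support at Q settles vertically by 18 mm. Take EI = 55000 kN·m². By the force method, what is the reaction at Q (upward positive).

Take the reaction at Q as the redundant and release it; the primary structure is a cantilever fixed at P.
Deflection at Q on the released cantilever, summing each load's contribution:
  point load 19.5 at a = 11.7: Pa²(3L − a)/(6EI) = 12146/EI
  triangular load, peak 38.8 at the free end: 11w₀L⁴/(120EI) = 101582/EI
  UDL 11: wL⁴/(8EI) = 39271/EI
  δ_0 = 152999/EI
Flexibility coefficient — unit upward force at Q: δ_{QQ} = L³/(3EI) = 732.3/EI.
With EI = 55000 kN·m²: δ_0 = 2.7818 m and δ_{QQ} = 0.013315 m/kN.
Compatibility — the beam at Q must follow the support down by 0.018 m: δ_0 − R_Q·δ_{QQ} = 0.018, so R_Q = (2.7818 − 0.018)/0.013315 = 207.6 kN.

R_Q = 207.6 kN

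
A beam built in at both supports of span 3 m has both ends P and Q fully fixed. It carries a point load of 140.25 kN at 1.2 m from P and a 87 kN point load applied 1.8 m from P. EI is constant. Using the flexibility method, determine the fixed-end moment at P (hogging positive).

M_P = 85.64 kN·m

Take the two fixed-end moments M_P, M_Q as redundants; the released structure is the simple span PQ.
Simple-span end rotations at P and Q under the given loads:
  at P: point load 140.25 at a = 1.2: Pab(L + b)/(6LEI) = 80.78/EI
  at Q: point load 140.25 at a = 1.2: Pab(L + a)/(6LEI) = 70.69/EI
  at P: point load 87 at a = 1.8: Pab(L + b)/(6LEI) = 43.85/EI
  at Q: point load 87 at a = 1.8: Pab(L + a)/(6LEI) = 50.11/EI
  θ_P0 = 124.6/EI,  θ_Q0 = 120.8/EI
Flexibility coefficients: a unit moment at one end gives L/(3EI) there and L/(6EI) at the far end, so f₁₁ = f₂₂ = 1/EI and f₁₂ = f₂₁ = 0.5/EI.
Compatibility — zero rotation at each built-in end:
  1 M_P + 0.5 M_Q = 124.6
  0.5 M_P + 1 M_Q = 120.8
Solving the pair gives M_P = 85.64 kN·m and M_Q = 77.98 kN·m (hogging).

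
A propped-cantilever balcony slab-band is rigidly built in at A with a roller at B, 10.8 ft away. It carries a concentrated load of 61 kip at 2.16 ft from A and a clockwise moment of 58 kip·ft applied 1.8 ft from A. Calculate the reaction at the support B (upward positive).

Remove the prop at B; the released (primary) structure is a cantilever built in at A.
Deflection at B on the released cantilever, summing each load's contribution:
  point load 61 at a = 2.16: Pa²(3L − a)/(6EI) = 1434/EI
  clockwise couple 58 at a = 1.8: M₀a(2L − a)/(2EI) = 1034/EI
  δ_0 = 2468/EI
Tip deflection under a unit load at B: L³/(3EI) = 419.9/EI.
Compatibility at B: δ_0 − R_B·δ_{BB} = 0, so R_B = 2468/419.9 = 5.877 kip.

R_B = 5.877 kip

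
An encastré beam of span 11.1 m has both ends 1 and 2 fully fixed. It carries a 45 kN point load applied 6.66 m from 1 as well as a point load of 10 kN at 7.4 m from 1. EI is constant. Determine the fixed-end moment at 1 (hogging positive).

M_1 = 56.17 kN·m

Take the two fixed-end moments M_1, M_2 as redundants; the released structure is the simple span 12.
On the primary (simply-supported) span, the end slopes from the loading are:
  at 1: point load 45 at a = 6.66: Pab(L + b)/(6LEI) = 310.5/EI
  at 2: point load 45 at a = 6.66: Pab(L + a)/(6LEI) = 354.8/EI
  at 1: point load 10 at a = 7.4: Pab(L + b)/(6LEI) = 60.84/EI
  at 2: point load 10 at a = 7.4: Pab(L + a)/(6LEI) = 76.06/EI
  θ_10 = 371.3/EI,  θ_20 = 430.9/EI
Flexibility coefficients: a unit moment at one end gives L/(3EI) there and L/(6EI) at the far end, so f₁₁ = f₂₂ = 3.7/EI and f₁₂ = f₂₁ = 1.85/EI.
Compatibility — zero rotation at each built-in end:
  3.7 M_1 + 1.85 M_2 = 371.3
  1.85 M_1 + 3.7 M_2 = 430.9
Solving the pair gives M_1 = 56.17 kN·m and M_2 = 88.37 kN·m (hogging).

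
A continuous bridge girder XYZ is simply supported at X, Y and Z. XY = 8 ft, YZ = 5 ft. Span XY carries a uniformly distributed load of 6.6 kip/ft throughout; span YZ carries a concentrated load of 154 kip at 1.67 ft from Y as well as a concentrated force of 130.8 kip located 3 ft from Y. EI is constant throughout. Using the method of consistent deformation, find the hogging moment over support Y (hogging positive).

M_Y = 129.6 kip·ft

Release continuity at Y by inserting a hinge; the redundant is the internal moment M_Y. The primary structure is two simply-supported spans XY and YZ.
Rotations at Y on the released spans (each span's end-slope, ×1/EI):
  span XY: UDL 6.6: wL³/(24EI) = 140.8/EI
  span YZ: point load 154 at a = 1.67: Pab(L + b)/(6LEI) = 237.8/EI
  span YZ: point load 130.8 at a = 3: Pab(L + b)/(6LEI) = 183.1/EI
  relative rotation θ_0 = (140.8 + 420.9)/EI = 561.7/EI
A unit hogging moment at Y produces rotation L₁/(3EI) + L₂/(3EI) = 4.333/EI.
Slope continuity at Y: θ_0 = M_Y·4.333/EI, so M_Y = 561.7/4.333 = 129.6 kip·ft (hogging).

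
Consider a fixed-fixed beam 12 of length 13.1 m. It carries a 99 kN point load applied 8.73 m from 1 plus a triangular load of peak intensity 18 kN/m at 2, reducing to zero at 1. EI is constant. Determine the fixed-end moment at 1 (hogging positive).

M_1 = 199.1 kN·m

Release both end moments; the primary structure is a simply-supported span 12 with redundants M_1 and M_2.
On the primary (simply-supported) span, the end slopes from the loading are:
  at 1: point load 99 at a = 8.73: Pab(L + b)/(6LEI) = 839.5/EI
  at 2: point load 99 at a = 8.73: Pab(L + a)/(6LEI) = 1049/EI
  at 1: triangular load, peak 18: 7w₀L³/(360EI) = 786.8/EI
  at 2: triangular load, peak 18: w₀L³/(45EI) = 899.2/EI
  θ_10 = 1626/EI,  θ_20 = 1948/EI
Flexibility coefficients: a unit moment at one end gives L/(3EI) there and L/(6EI) at the far end, so f₁₁ = f₂₂ = 4.367/EI and f₁₂ = f₂₁ = 2.183/EI.
Compatibility — zero rotation at each built-in end:
  4.367 M_1 + 2.183 M_2 = 1626
  2.183 M_1 + 4.367 M_2 = 1948
Solving the pair gives M_1 = 199.1 kN·m and M_2 = 346.6 kN·m (hogging).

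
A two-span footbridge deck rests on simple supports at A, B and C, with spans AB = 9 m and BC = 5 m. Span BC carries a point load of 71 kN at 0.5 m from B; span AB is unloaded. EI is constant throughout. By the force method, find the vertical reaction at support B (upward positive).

Release continuity at B by inserting a hinge; the redundant is the internal moment M_B. The primary structure is two simply-supported spans AB and BC.
Rotations at B on the released spans (each span's end-slope, ×1/EI):
  span BC: point load 71 at a = 0.5: Pab(L + b)/(6LEI) = 50.59/EI
  relative rotation θ_0 = (0 + 50.59)/EI = 50.59/EI
A unit hogging moment at B produces rotation L₁/(3EI) + L₂/(3EI) = 4.667/EI.
Slope continuity at B: θ_0 = M_B·4.667/EI, so M_B = 50.59/4.667 = 10.84 kN·m (hogging).
Span AB, ΣM about A with M_B applied at B: R_B^{AB}·9 = 0 + 10.84, so R_B^{AB} = 1.204 kN and R_A = 0 − 1.204 = -1.204 kN.
Span BC, ΣM about C: R_B^{BC}·5 = 319.5 + 10.84, so R_B^{BC} = 66.07 kN and R_C = 71 − 66.07 = 4.932 kN.
R_B = 1.204 + 66.07 = 67.27 kN.

R_B = 67.27 kN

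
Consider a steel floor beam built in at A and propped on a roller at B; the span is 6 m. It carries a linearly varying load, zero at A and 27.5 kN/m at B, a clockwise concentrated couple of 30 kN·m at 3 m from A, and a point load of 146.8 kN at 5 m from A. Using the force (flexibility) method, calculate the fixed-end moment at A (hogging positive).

M_A = 125.4 kN·m

Release the roller at B. Primary structure: cantilever fixed at A.
Downward deflection at the released point B due to the loads:
  triangular load, peak 27.5 at the free end: 11w₀L⁴/(120EI) = 3267/EI
  clockwise couple 30 at a = 3: M₀a(2L − a)/(2EI) = 405/EI
  point load 146.8 at a = 5: Pa²(3L − a)/(6EI) = 7952/EI
  δ_0 = 11624/EI
Tip deflection under a unit load at B: L³/(3EI) = 72/EI.
The prop prevents deflection at B: R_B = δ_0/δ_{BB} = 11624/72 = 161.4 kN.
Moment equilibrium about A: M_A = Σ(load moments about A) − R_B·L = 1094 − 161.4×6 = 125.4 kN·m.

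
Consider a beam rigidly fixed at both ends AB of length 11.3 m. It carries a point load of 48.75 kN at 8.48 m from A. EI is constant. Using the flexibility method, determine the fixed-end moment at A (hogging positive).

Take the two fixed-end moments M_A, M_B as redundants; the released structure is the simple span AB.
On the primary (simply-supported) span, the end slopes from the loading are:
  at A: point load 48.75 at a = 8.48: Pab(L + b)/(6LEI) = 242.8/EI
  at B: point load 48.75 at a = 8.48: Pab(L + a)/(6LEI) = 340.1/EI
  θ_A0 = 242.8/EI,  θ_B0 = 340.1/EI
Flexibility coefficients: a unit moment at one end gives L/(3EI) there and L/(6EI) at the far end, so f₁₁ = f₂₂ = 3.767/EI and f₁₂ = f₂₁ = 1.883/EI.
Compatibility — zero rotation at each built-in end:
  3.767 M_A + 1.883 M_B = 242.8
  1.883 M_A + 3.767 M_B = 340.1
Solving the pair gives M_A = 25.75 kN·m and M_B = 77.42 kN·m (hogging).

M_A = 25.75 kN·m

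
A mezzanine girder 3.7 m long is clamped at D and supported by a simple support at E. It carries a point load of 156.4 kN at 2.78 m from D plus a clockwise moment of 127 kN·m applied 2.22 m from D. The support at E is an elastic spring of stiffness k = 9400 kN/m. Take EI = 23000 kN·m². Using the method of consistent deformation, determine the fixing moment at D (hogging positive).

M_D = 101.2 kN·m

Release the roller at E. Primary structure: cantilever fixed at D.
Primary-structure tip deflection at E by superposition:
  point load 156.4 at a = 2.78: Pa²(3L − a)/(6EI) = 1676/EI
  clockwise couple 127 at a = 2.22: M₀a(2L − a)/(2EI) = 730.2/EI
  δ_0 = 2406/EI
Tip deflection under a unit load at E: L³/(3EI) = 16.88/EI.
With EI = 23000 kN·m²: δ_0 = 0.10462 m and δ_{EE} = 0.000734 m/kN.
Compatibility — the spring shortens by R_E/k under the reaction it provides: δ_0 − R_E·δ_{EE} = R_E/k. With 1/k = 0.000106 m/kN, R_E = δ_0 / (δ_{EE} + 1/k) = 0.10462 / (0.000734 + 0.000106) = 124.5 kN.
Moment equilibrium about D: M_D = Σ(load moments about D) − R_E·L = 561.8 − 124.5×3.7 = 101.2 kN·m.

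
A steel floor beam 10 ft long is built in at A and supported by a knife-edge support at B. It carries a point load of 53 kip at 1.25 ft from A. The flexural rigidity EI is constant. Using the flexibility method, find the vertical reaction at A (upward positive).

R_A = 51.81 kip

Choose R_B as the redundant. The primary structure is the cantilever fixed at A.
Downward deflection at the released point B due to the loads:
  point load 53 at a = 1.25: Pa²(3L − a)/(6EI) = 396.8/EI
Flexibility coefficient — unit upward force at B: δ_{BB} = L³/(3EI) = 333.3/EI.
The prop prevents deflection at B: R_B = δ_0/δ_{BB} = 396.8/333.3 = 1.19 kip.
Vertical equilibrium: R_A = ΣP − R_B = 53 − 1.19 = 51.81 kip.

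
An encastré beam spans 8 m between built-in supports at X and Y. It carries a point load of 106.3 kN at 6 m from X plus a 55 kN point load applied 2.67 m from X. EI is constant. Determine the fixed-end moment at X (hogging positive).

M_X = 105 kN·m

Release both end moments; the primary structure is a simply-supported span XY with redundants M_X and M_Y.
On the primary (simply-supported) span, the end slopes from the loading are:
  at X: point load 106.3 at a = 6: Pab(L + b)/(6LEI) = 265.8/EI
  at Y: point load 106.3 at a = 6: Pab(L + a)/(6LEI) = 372.1/EI
  at X: point load 55 at a = 2.67: Pab(L + b)/(6LEI) = 217.4/EI
  at Y: point load 55 at a = 2.67: Pab(L + a)/(6LEI) = 174/EI
  θ_X0 = 483.1/EI,  θ_Y0 = 546/EI
Flexibility coefficients: a unit moment at one end gives L/(3EI) there and L/(6EI) at the far end, so f₁₁ = f₂₂ = 2.667/EI and f₁₂ = f₂₁ = 1.333/EI.
Compatibility — zero rotation at each built-in end:
  2.667 M_X + 1.333 M_Y = 483.1
  1.333 M_X + 2.667 M_Y = 546
Solving the pair gives M_X = 105 kN·m and M_Y = 152.2 kN·m (hogging).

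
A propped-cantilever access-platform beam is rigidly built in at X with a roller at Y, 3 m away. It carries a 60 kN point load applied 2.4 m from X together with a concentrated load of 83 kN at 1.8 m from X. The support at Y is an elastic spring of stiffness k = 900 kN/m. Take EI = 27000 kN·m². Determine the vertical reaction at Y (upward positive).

R_Y = 18.02 kN

Take the reaction at Y as the redundant and release it; the primary structure is a cantilever fixed at X.
Free-end deflection of the primary structure under the applied loading (downward +):
  point load 60 at a = 2.4: Pa²(3L − a)/(6EI) = 380.2/EI
  point load 83 at a = 1.8: Pa²(3L − a)/(6EI) = 322.7/EI
  δ_0 = 702.9/EI
Tip deflection under a unit load at Y: L³/(3EI) = 9/EI.
With EI = 27000 kN·m²: δ_0 = 0.026032 m and δ_{YY} = 0.000333 m/kN.
Compatibility — the spring shortens by R_Y/k under the reaction it provides: δ_0 − R_Y·δ_{YY} = R_Y/k. With 1/k = 0.001111 m/kN, R_Y = δ_0 / (δ_{YY} + 1/k) = 0.026032 / (0.000333 + 0.001111) = 18.02 kN.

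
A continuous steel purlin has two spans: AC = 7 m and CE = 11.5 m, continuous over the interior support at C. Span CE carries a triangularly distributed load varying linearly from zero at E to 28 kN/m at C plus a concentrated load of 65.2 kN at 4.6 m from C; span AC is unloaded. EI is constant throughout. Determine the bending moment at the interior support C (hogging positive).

M_C = 242.9 kN·m

Take M_C as the redundant. Released structure: two simple spans AC and CE with a hinge at C.
Discontinuity in slope at C on the released structure — sum the simple-span end rotations:
  span CE: triangular load, peak 28: w₀L³/(45EI) = 946.3/EI
  span CE: point load 65.2 at a = 4.6: Pab(L + b)/(6LEI) = 551.9/EI
  relative rotation θ_0 = (0 + 1498)/EI = 1498/EI
A unit hogging moment at C produces rotation L₁/(3EI) + L₂/(3EI) = 6.167/EI.
Slope continuity at C: θ_0 = M_C·6.167/EI, so M_C = 1498/6.167 = 242.9 kN·m (hogging).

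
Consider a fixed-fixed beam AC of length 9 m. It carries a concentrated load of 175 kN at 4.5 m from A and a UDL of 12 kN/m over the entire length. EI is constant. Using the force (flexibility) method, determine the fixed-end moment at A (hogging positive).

Release both end moments; the primary structure is a simply-supported span AC with redundants M_A and M_C.
End rotations of the released simple span under the applied load (×1/EI):
  at A: point load 175 at a = 4.5: Pab(L + b)/(6LEI) = 885.9/EI
  at C: point load 175 at a = 4.5: Pab(L + a)/(6LEI) = 885.9/EI
  at A: UDL 12: wL³/(24EI) = 364.5/EI
  at C: UDL 12: wL³/(24EI) = 364.5/EI
  θ_A0 = 1250/EI,  θ_C0 = 1250/EI
Flexibility coefficients: a unit moment at one end gives L/(3EI) there and L/(6EI) at the far end, so f₁₁ = f₂₂ = 3/EI and f₁₂ = f₂₁ = 1.5/EI.
Compatibility — zero rotation at each built-in end:
  3 M_A + 1.5 M_C = 1250
  1.5 M_A + 3 M_C = 1250
Solving the pair gives M_A = 277.9 kN·m and M_C = 277.9 kN·m (hogging).

M_A = 277.9 kN·m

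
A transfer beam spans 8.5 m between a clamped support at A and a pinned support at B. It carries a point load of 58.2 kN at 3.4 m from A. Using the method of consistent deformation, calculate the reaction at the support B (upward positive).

R_B = 12.11 kN

Release the roller at B. Primary structure: cantilever fixed at A.
Deflection at B on the released cantilever, summing each load's contribution:
  point load 58.2 at a = 3.4: Pa²(3L − a)/(6EI) = 2478/EI
Flexibility coefficient — unit upward force at B: δ_{BB} = L³/(3EI) = 204.7/EI.
The prop prevents deflection at B: R_B = δ_0/δ_{BB} = 2478/204.7 = 12.11 kN.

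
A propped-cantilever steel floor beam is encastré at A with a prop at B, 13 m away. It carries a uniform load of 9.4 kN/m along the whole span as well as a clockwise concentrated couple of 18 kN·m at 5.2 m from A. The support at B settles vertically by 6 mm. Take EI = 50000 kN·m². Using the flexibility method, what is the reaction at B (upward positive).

R_B = 46.74 kN

Remove the prop at B; the released (primary) structure is a cantilever built in at A.
Deflection at B on the released cantilever, summing each load's contribution:
  UDL 9.4: wL⁴/(8EI) = 33559/EI
  clockwise couple 18 at a = 5.2: M₀a(2L − a)/(2EI) = 973.4/EI
  δ_0 = 34533/EI
Tip deflection under a unit load at B: L³/(3EI) = 732.3/EI.
With EI = 50000 kN·m²: δ_0 = 0.69065 m and δ_{BB} = 0.014647 m/kN.
Compatibility — the beam at B must follow the support down by 0.006 m: δ_0 − R_B·δ_{BB} = 0.006, so R_B = (0.69065 − 0.006)/0.014647 = 46.74 kN.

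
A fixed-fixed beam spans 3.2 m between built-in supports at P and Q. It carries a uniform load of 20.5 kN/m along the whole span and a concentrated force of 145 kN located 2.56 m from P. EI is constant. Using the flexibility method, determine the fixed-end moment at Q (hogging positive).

M_Q = 76.89 kN·m

Take the two fixed-end moments M_P, M_Q as redundants; the released structure is the simple span PQ.
Simple-span end rotations at P and Q under the given loads:
  at P: UDL 20.5: wL³/(24EI) = 27.99/EI
  at Q: UDL 20.5: wL³/(24EI) = 27.99/EI
  at P: point load 145 at a = 2.56: Pab(L + b)/(6LEI) = 47.51/EI
  at Q: point load 145 at a = 2.56: Pab(L + a)/(6LEI) = 71.27/EI
  θ_P0 = 75.5/EI,  θ_Q0 = 99.26/EI
Flexibility coefficients: a unit moment at one end gives L/(3EI) there and L/(6EI) at the far end, so f₁₁ = f₂₂ = 1.067/EI and f₁₂ = f₂₁ = 0.5333/EI.
Compatibility — zero rotation at each built-in end:
  1.067 M_P + 0.5333 M_Q = 75.5
  0.5333 M_P + 1.067 M_Q = 99.26
Solving the pair gives M_P = 32.34 kN·m and M_Q = 76.89 kN·m (hogging).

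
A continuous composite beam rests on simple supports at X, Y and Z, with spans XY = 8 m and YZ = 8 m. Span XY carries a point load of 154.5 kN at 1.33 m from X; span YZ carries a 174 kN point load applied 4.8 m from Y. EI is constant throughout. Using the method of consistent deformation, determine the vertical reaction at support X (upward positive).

Take M_Y as the redundant. Released structure: two simple spans XY and YZ with a hinge at Y.
End slopes at the hinge Y, treating each span as simply supported:
  span XY: point load 154.5 at a = 1.33: Pab(L + a)/(6LEI) = 266.4/EI
  span YZ: point load 174 at a = 4.8: Pab(L + b)/(6LEI) = 623.6/EI
  relative rotation θ_0 = (266.4 + 623.6)/EI = 890/EI
A unit hogging moment at Y produces rotation L₁/(3EI) + L₂/(3EI) = 5.333/EI.
Slope continuity at Y: θ_0 = M_Y·5.333/EI, so M_Y = 890/5.333 = 166.9 kN·m (hogging).
Span XY, ΣM about X with M_Y applied at Y: R_Y^{XY}·8 = 205.5 + 166.9, so R_Y^{XY} = 46.55 kN and R_X = 154.5 − 46.55 = 108 kN.

R_X = 108 kN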